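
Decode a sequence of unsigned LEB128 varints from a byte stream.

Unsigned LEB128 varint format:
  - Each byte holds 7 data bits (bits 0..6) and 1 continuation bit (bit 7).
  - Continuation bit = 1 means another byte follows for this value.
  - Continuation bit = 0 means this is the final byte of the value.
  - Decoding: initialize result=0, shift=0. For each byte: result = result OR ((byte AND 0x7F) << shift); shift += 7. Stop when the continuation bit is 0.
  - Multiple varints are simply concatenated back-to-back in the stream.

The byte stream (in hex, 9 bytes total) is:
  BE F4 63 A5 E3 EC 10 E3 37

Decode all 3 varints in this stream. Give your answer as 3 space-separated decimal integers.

  byte[0]=0xBE cont=1 payload=0x3E=62: acc |= 62<<0 -> acc=62 shift=7
  byte[1]=0xF4 cont=1 payload=0x74=116: acc |= 116<<7 -> acc=14910 shift=14
  byte[2]=0x63 cont=0 payload=0x63=99: acc |= 99<<14 -> acc=1636926 shift=21 [end]
Varint 1: bytes[0:3] = BE F4 63 -> value 1636926 (3 byte(s))
  byte[3]=0xA5 cont=1 payload=0x25=37: acc |= 37<<0 -> acc=37 shift=7
  byte[4]=0xE3 cont=1 payload=0x63=99: acc |= 99<<7 -> acc=12709 shift=14
  byte[5]=0xEC cont=1 payload=0x6C=108: acc |= 108<<14 -> acc=1782181 shift=21
  byte[6]=0x10 cont=0 payload=0x10=16: acc |= 16<<21 -> acc=35336613 shift=28 [end]
Varint 2: bytes[3:7] = A5 E3 EC 10 -> value 35336613 (4 byte(s))
  byte[7]=0xE3 cont=1 payload=0x63=99: acc |= 99<<0 -> acc=99 shift=7
  byte[8]=0x37 cont=0 payload=0x37=55: acc |= 55<<7 -> acc=7139 shift=14 [end]
Varint 3: bytes[7:9] = E3 37 -> value 7139 (2 byte(s))

Answer: 1636926 35336613 7139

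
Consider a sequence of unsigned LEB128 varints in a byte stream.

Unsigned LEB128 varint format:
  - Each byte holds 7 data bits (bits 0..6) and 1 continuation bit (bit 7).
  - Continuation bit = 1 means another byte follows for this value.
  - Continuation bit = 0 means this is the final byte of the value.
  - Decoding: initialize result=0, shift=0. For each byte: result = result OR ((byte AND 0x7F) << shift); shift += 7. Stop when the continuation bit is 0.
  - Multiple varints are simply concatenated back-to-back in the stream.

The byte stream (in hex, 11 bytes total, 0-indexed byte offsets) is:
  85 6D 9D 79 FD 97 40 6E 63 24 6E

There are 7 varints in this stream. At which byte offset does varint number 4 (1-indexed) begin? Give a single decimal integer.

Answer: 7

Derivation:
  byte[0]=0x85 cont=1 payload=0x05=5: acc |= 5<<0 -> acc=5 shift=7
  byte[1]=0x6D cont=0 payload=0x6D=109: acc |= 109<<7 -> acc=13957 shift=14 [end]
Varint 1: bytes[0:2] = 85 6D -> value 13957 (2 byte(s))
  byte[2]=0x9D cont=1 payload=0x1D=29: acc |= 29<<0 -> acc=29 shift=7
  byte[3]=0x79 cont=0 payload=0x79=121: acc |= 121<<7 -> acc=15517 shift=14 [end]
Varint 2: bytes[2:4] = 9D 79 -> value 15517 (2 byte(s))
  byte[4]=0xFD cont=1 payload=0x7D=125: acc |= 125<<0 -> acc=125 shift=7
  byte[5]=0x97 cont=1 payload=0x17=23: acc |= 23<<7 -> acc=3069 shift=14
  byte[6]=0x40 cont=0 payload=0x40=64: acc |= 64<<14 -> acc=1051645 shift=21 [end]
Varint 3: bytes[4:7] = FD 97 40 -> value 1051645 (3 byte(s))
  byte[7]=0x6E cont=0 payload=0x6E=110: acc |= 110<<0 -> acc=110 shift=7 [end]
Varint 4: bytes[7:8] = 6E -> value 110 (1 byte(s))
  byte[8]=0x63 cont=0 payload=0x63=99: acc |= 99<<0 -> acc=99 shift=7 [end]
Varint 5: bytes[8:9] = 63 -> value 99 (1 byte(s))
  byte[9]=0x24 cont=0 payload=0x24=36: acc |= 36<<0 -> acc=36 shift=7 [end]
Varint 6: bytes[9:10] = 24 -> value 36 (1 byte(s))
  byte[10]=0x6E cont=0 payload=0x6E=110: acc |= 110<<0 -> acc=110 shift=7 [end]
Varint 7: bytes[10:11] = 6E -> value 110 (1 byte(s))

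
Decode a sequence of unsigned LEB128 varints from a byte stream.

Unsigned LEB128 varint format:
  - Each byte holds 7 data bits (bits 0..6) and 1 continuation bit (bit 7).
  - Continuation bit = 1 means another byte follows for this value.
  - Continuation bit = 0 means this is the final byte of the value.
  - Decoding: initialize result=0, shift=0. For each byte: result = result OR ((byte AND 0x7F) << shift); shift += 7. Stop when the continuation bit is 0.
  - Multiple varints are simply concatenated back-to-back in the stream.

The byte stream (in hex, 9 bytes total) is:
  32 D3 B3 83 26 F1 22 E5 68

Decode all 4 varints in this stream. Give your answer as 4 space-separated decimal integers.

Answer: 50 79747539 4465 13413

Derivation:
  byte[0]=0x32 cont=0 payload=0x32=50: acc |= 50<<0 -> acc=50 shift=7 [end]
Varint 1: bytes[0:1] = 32 -> value 50 (1 byte(s))
  byte[1]=0xD3 cont=1 payload=0x53=83: acc |= 83<<0 -> acc=83 shift=7
  byte[2]=0xB3 cont=1 payload=0x33=51: acc |= 51<<7 -> acc=6611 shift=14
  byte[3]=0x83 cont=1 payload=0x03=3: acc |= 3<<14 -> acc=55763 shift=21
  byte[4]=0x26 cont=0 payload=0x26=38: acc |= 38<<21 -> acc=79747539 shift=28 [end]
Varint 2: bytes[1:5] = D3 B3 83 26 -> value 79747539 (4 byte(s))
  byte[5]=0xF1 cont=1 payload=0x71=113: acc |= 113<<0 -> acc=113 shift=7
  byte[6]=0x22 cont=0 payload=0x22=34: acc |= 34<<7 -> acc=4465 shift=14 [end]
Varint 3: bytes[5:7] = F1 22 -> value 4465 (2 byte(s))
  byte[7]=0xE5 cont=1 payload=0x65=101: acc |= 101<<0 -> acc=101 shift=7
  byte[8]=0x68 cont=0 payload=0x68=104: acc |= 104<<7 -> acc=13413 shift=14 [end]
Varint 4: bytes[7:9] = E5 68 -> value 13413 (2 byte(s))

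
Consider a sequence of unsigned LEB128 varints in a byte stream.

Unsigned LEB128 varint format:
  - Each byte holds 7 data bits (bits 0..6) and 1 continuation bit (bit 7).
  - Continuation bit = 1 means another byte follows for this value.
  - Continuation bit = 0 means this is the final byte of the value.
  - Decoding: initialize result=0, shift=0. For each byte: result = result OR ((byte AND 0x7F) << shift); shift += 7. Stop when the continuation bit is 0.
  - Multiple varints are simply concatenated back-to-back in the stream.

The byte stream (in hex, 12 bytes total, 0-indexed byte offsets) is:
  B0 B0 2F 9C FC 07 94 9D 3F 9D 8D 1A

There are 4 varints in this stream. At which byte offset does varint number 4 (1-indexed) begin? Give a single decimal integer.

  byte[0]=0xB0 cont=1 payload=0x30=48: acc |= 48<<0 -> acc=48 shift=7
  byte[1]=0xB0 cont=1 payload=0x30=48: acc |= 48<<7 -> acc=6192 shift=14
  byte[2]=0x2F cont=0 payload=0x2F=47: acc |= 47<<14 -> acc=776240 shift=21 [end]
Varint 1: bytes[0:3] = B0 B0 2F -> value 776240 (3 byte(s))
  byte[3]=0x9C cont=1 payload=0x1C=28: acc |= 28<<0 -> acc=28 shift=7
  byte[4]=0xFC cont=1 payload=0x7C=124: acc |= 124<<7 -> acc=15900 shift=14
  byte[5]=0x07 cont=0 payload=0x07=7: acc |= 7<<14 -> acc=130588 shift=21 [end]
Varint 2: bytes[3:6] = 9C FC 07 -> value 130588 (3 byte(s))
  byte[6]=0x94 cont=1 payload=0x14=20: acc |= 20<<0 -> acc=20 shift=7
  byte[7]=0x9D cont=1 payload=0x1D=29: acc |= 29<<7 -> acc=3732 shift=14
  byte[8]=0x3F cont=0 payload=0x3F=63: acc |= 63<<14 -> acc=1035924 shift=21 [end]
Varint 3: bytes[6:9] = 94 9D 3F -> value 1035924 (3 byte(s))
  byte[9]=0x9D cont=1 payload=0x1D=29: acc |= 29<<0 -> acc=29 shift=7
  byte[10]=0x8D cont=1 payload=0x0D=13: acc |= 13<<7 -> acc=1693 shift=14
  byte[11]=0x1A cont=0 payload=0x1A=26: acc |= 26<<14 -> acc=427677 shift=21 [end]
Varint 4: bytes[9:12] = 9D 8D 1A -> value 427677 (3 byte(s))

Answer: 9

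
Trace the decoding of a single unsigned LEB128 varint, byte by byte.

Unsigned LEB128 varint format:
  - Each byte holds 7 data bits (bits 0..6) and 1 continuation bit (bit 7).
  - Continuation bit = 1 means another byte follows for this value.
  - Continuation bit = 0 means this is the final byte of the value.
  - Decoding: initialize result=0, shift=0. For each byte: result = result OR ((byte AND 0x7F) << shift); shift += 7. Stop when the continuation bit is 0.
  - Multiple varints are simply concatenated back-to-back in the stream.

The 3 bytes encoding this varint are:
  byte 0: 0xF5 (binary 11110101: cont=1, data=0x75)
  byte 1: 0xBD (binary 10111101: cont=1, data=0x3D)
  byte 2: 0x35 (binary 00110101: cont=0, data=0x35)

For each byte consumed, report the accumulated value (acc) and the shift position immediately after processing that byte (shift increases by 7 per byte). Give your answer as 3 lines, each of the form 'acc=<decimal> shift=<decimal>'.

byte 0=0xF5: payload=0x75=117, contrib = 117<<0 = 117; acc -> 117, shift -> 7
byte 1=0xBD: payload=0x3D=61, contrib = 61<<7 = 7808; acc -> 7925, shift -> 14
byte 2=0x35: payload=0x35=53, contrib = 53<<14 = 868352; acc -> 876277, shift -> 21

Answer: acc=117 shift=7
acc=7925 shift=14
acc=876277 shift=21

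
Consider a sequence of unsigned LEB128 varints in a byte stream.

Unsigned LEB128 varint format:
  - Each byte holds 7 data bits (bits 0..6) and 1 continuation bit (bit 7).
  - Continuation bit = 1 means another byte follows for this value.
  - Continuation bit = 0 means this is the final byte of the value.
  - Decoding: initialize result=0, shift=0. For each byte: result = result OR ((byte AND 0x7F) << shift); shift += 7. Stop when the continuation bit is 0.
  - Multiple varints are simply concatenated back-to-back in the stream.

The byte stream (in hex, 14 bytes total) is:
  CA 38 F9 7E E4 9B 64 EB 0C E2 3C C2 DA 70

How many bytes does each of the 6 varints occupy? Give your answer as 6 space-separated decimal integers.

  byte[0]=0xCA cont=1 payload=0x4A=74: acc |= 74<<0 -> acc=74 shift=7
  byte[1]=0x38 cont=0 payload=0x38=56: acc |= 56<<7 -> acc=7242 shift=14 [end]
Varint 1: bytes[0:2] = CA 38 -> value 7242 (2 byte(s))
  byte[2]=0xF9 cont=1 payload=0x79=121: acc |= 121<<0 -> acc=121 shift=7
  byte[3]=0x7E cont=0 payload=0x7E=126: acc |= 126<<7 -> acc=16249 shift=14 [end]
Varint 2: bytes[2:4] = F9 7E -> value 16249 (2 byte(s))
  byte[4]=0xE4 cont=1 payload=0x64=100: acc |= 100<<0 -> acc=100 shift=7
  byte[5]=0x9B cont=1 payload=0x1B=27: acc |= 27<<7 -> acc=3556 shift=14
  byte[6]=0x64 cont=0 payload=0x64=100: acc |= 100<<14 -> acc=1641956 shift=21 [end]
Varint 3: bytes[4:7] = E4 9B 64 -> value 1641956 (3 byte(s))
  byte[7]=0xEB cont=1 payload=0x6B=107: acc |= 107<<0 -> acc=107 shift=7
  byte[8]=0x0C cont=0 payload=0x0C=12: acc |= 12<<7 -> acc=1643 shift=14 [end]
Varint 4: bytes[7:9] = EB 0C -> value 1643 (2 byte(s))
  byte[9]=0xE2 cont=1 payload=0x62=98: acc |= 98<<0 -> acc=98 shift=7
  byte[10]=0x3C cont=0 payload=0x3C=60: acc |= 60<<7 -> acc=7778 shift=14 [end]
Varint 5: bytes[9:11] = E2 3C -> value 7778 (2 byte(s))
  byte[11]=0xC2 cont=1 payload=0x42=66: acc |= 66<<0 -> acc=66 shift=7
  byte[12]=0xDA cont=1 payload=0x5A=90: acc |= 90<<7 -> acc=11586 shift=14
  byte[13]=0x70 cont=0 payload=0x70=112: acc |= 112<<14 -> acc=1846594 shift=21 [end]
Varint 6: bytes[11:14] = C2 DA 70 -> value 1846594 (3 byte(s))

Answer: 2 2 3 2 2 3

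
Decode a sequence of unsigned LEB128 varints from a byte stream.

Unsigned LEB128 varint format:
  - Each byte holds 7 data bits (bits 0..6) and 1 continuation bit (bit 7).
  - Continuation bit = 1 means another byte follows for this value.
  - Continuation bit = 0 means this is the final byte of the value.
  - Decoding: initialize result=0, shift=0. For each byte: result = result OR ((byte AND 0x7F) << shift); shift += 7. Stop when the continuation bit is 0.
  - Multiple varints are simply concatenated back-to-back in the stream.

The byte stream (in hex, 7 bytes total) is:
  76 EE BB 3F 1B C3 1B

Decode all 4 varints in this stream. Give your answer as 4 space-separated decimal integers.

Answer: 118 1039854 27 3523

Derivation:
  byte[0]=0x76 cont=0 payload=0x76=118: acc |= 118<<0 -> acc=118 shift=7 [end]
Varint 1: bytes[0:1] = 76 -> value 118 (1 byte(s))
  byte[1]=0xEE cont=1 payload=0x6E=110: acc |= 110<<0 -> acc=110 shift=7
  byte[2]=0xBB cont=1 payload=0x3B=59: acc |= 59<<7 -> acc=7662 shift=14
  byte[3]=0x3F cont=0 payload=0x3F=63: acc |= 63<<14 -> acc=1039854 shift=21 [end]
Varint 2: bytes[1:4] = EE BB 3F -> value 1039854 (3 byte(s))
  byte[4]=0x1B cont=0 payload=0x1B=27: acc |= 27<<0 -> acc=27 shift=7 [end]
Varint 3: bytes[4:5] = 1B -> value 27 (1 byte(s))
  byte[5]=0xC3 cont=1 payload=0x43=67: acc |= 67<<0 -> acc=67 shift=7
  byte[6]=0x1B cont=0 payload=0x1B=27: acc |= 27<<7 -> acc=3523 shift=14 [end]
Varint 4: bytes[5:7] = C3 1B -> value 3523 (2 byte(s))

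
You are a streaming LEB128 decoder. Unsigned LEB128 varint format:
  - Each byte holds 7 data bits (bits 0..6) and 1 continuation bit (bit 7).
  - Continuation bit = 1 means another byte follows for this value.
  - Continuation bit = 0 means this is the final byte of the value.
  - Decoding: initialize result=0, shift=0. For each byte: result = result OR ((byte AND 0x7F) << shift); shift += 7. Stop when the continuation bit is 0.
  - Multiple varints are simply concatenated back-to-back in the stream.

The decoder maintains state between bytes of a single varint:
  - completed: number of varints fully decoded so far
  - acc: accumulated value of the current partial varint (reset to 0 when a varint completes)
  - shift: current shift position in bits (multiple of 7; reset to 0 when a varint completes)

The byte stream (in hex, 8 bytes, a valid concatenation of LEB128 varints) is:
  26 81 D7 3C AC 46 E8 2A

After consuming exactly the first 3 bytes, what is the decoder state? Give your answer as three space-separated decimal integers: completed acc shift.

byte[0]=0x26 cont=0 payload=0x26: varint #1 complete (value=38); reset -> completed=1 acc=0 shift=0
byte[1]=0x81 cont=1 payload=0x01: acc |= 1<<0 -> completed=1 acc=1 shift=7
byte[2]=0xD7 cont=1 payload=0x57: acc |= 87<<7 -> completed=1 acc=11137 shift=14

Answer: 1 11137 14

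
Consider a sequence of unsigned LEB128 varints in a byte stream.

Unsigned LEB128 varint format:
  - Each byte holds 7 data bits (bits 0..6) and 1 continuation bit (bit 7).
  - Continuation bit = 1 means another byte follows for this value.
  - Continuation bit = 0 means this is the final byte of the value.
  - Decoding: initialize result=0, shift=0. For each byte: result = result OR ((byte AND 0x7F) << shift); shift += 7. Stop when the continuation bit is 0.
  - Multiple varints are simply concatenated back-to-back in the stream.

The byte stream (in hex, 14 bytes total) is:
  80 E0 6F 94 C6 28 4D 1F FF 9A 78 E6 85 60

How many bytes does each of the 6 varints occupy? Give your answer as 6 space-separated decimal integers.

  byte[0]=0x80 cont=1 payload=0x00=0: acc |= 0<<0 -> acc=0 shift=7
  byte[1]=0xE0 cont=1 payload=0x60=96: acc |= 96<<7 -> acc=12288 shift=14
  byte[2]=0x6F cont=0 payload=0x6F=111: acc |= 111<<14 -> acc=1830912 shift=21 [end]
Varint 1: bytes[0:3] = 80 E0 6F -> value 1830912 (3 byte(s))
  byte[3]=0x94 cont=1 payload=0x14=20: acc |= 20<<0 -> acc=20 shift=7
  byte[4]=0xC6 cont=1 payload=0x46=70: acc |= 70<<7 -> acc=8980 shift=14
  byte[5]=0x28 cont=0 payload=0x28=40: acc |= 40<<14 -> acc=664340 shift=21 [end]
Varint 2: bytes[3:6] = 94 C6 28 -> value 664340 (3 byte(s))
  byte[6]=0x4D cont=0 payload=0x4D=77: acc |= 77<<0 -> acc=77 shift=7 [end]
Varint 3: bytes[6:7] = 4D -> value 77 (1 byte(s))
  byte[7]=0x1F cont=0 payload=0x1F=31: acc |= 31<<0 -> acc=31 shift=7 [end]
Varint 4: bytes[7:8] = 1F -> value 31 (1 byte(s))
  byte[8]=0xFF cont=1 payload=0x7F=127: acc |= 127<<0 -> acc=127 shift=7
  byte[9]=0x9A cont=1 payload=0x1A=26: acc |= 26<<7 -> acc=3455 shift=14
  byte[10]=0x78 cont=0 payload=0x78=120: acc |= 120<<14 -> acc=1969535 shift=21 [end]
Varint 5: bytes[8:11] = FF 9A 78 -> value 1969535 (3 byte(s))
  byte[11]=0xE6 cont=1 payload=0x66=102: acc |= 102<<0 -> acc=102 shift=7
  byte[12]=0x85 cont=1 payload=0x05=5: acc |= 5<<7 -> acc=742 shift=14
  byte[13]=0x60 cont=0 payload=0x60=96: acc |= 96<<14 -> acc=1573606 shift=21 [end]
Varint 6: bytes[11:14] = E6 85 60 -> value 1573606 (3 byte(s))

Answer: 3 3 1 1 3 3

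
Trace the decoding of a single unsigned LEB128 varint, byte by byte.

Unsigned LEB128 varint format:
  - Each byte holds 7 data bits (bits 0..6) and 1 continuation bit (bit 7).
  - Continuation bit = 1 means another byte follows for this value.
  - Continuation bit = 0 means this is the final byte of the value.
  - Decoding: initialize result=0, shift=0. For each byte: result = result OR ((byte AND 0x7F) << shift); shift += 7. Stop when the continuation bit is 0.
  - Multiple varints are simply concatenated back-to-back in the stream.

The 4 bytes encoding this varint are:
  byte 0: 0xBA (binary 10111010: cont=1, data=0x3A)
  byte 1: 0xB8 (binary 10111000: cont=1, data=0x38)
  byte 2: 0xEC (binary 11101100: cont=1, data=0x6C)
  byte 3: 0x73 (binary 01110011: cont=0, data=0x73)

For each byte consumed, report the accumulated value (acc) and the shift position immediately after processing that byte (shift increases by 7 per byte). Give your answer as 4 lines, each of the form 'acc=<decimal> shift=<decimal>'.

Answer: acc=58 shift=7
acc=7226 shift=14
acc=1776698 shift=21
acc=242949178 shift=28

Derivation:
byte 0=0xBA: payload=0x3A=58, contrib = 58<<0 = 58; acc -> 58, shift -> 7
byte 1=0xB8: payload=0x38=56, contrib = 56<<7 = 7168; acc -> 7226, shift -> 14
byte 2=0xEC: payload=0x6C=108, contrib = 108<<14 = 1769472; acc -> 1776698, shift -> 21
byte 3=0x73: payload=0x73=115, contrib = 115<<21 = 241172480; acc -> 242949178, shift -> 28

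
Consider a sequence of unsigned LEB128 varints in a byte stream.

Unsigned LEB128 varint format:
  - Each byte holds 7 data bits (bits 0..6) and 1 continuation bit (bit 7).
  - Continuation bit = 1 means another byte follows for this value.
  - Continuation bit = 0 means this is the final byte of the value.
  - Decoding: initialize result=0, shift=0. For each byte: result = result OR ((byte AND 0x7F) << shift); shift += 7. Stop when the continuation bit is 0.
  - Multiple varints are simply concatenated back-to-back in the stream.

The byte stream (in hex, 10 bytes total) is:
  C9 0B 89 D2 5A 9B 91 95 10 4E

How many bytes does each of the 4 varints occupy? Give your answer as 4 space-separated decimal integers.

Answer: 2 3 4 1

Derivation:
  byte[0]=0xC9 cont=1 payload=0x49=73: acc |= 73<<0 -> acc=73 shift=7
  byte[1]=0x0B cont=0 payload=0x0B=11: acc |= 11<<7 -> acc=1481 shift=14 [end]
Varint 1: bytes[0:2] = C9 0B -> value 1481 (2 byte(s))
  byte[2]=0x89 cont=1 payload=0x09=9: acc |= 9<<0 -> acc=9 shift=7
  byte[3]=0xD2 cont=1 payload=0x52=82: acc |= 82<<7 -> acc=10505 shift=14
  byte[4]=0x5A cont=0 payload=0x5A=90: acc |= 90<<14 -> acc=1485065 shift=21 [end]
Varint 2: bytes[2:5] = 89 D2 5A -> value 1485065 (3 byte(s))
  byte[5]=0x9B cont=1 payload=0x1B=27: acc |= 27<<0 -> acc=27 shift=7
  byte[6]=0x91 cont=1 payload=0x11=17: acc |= 17<<7 -> acc=2203 shift=14
  byte[7]=0x95 cont=1 payload=0x15=21: acc |= 21<<14 -> acc=346267 shift=21
  byte[8]=0x10 cont=0 payload=0x10=16: acc |= 16<<21 -> acc=33900699 shift=28 [end]
Varint 3: bytes[5:9] = 9B 91 95 10 -> value 33900699 (4 byte(s))
  byte[9]=0x4E cont=0 payload=0x4E=78: acc |= 78<<0 -> acc=78 shift=7 [end]
Varint 4: bytes[9:10] = 4E -> value 78 (1 byte(s))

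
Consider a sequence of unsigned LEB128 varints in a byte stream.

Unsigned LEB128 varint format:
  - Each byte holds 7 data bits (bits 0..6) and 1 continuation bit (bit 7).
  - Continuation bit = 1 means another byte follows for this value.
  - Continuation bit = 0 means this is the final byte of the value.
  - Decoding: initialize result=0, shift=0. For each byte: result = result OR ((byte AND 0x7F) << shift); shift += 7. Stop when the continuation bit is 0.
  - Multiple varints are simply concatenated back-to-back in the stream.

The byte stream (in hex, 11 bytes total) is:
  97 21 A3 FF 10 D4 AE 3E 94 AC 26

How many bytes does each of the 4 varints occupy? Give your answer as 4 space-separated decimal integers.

Answer: 2 3 3 3

Derivation:
  byte[0]=0x97 cont=1 payload=0x17=23: acc |= 23<<0 -> acc=23 shift=7
  byte[1]=0x21 cont=0 payload=0x21=33: acc |= 33<<7 -> acc=4247 shift=14 [end]
Varint 1: bytes[0:2] = 97 21 -> value 4247 (2 byte(s))
  byte[2]=0xA3 cont=1 payload=0x23=35: acc |= 35<<0 -> acc=35 shift=7
  byte[3]=0xFF cont=1 payload=0x7F=127: acc |= 127<<7 -> acc=16291 shift=14
  byte[4]=0x10 cont=0 payload=0x10=16: acc |= 16<<14 -> acc=278435 shift=21 [end]
Varint 2: bytes[2:5] = A3 FF 10 -> value 278435 (3 byte(s))
  byte[5]=0xD4 cont=1 payload=0x54=84: acc |= 84<<0 -> acc=84 shift=7
  byte[6]=0xAE cont=1 payload=0x2E=46: acc |= 46<<7 -> acc=5972 shift=14
  byte[7]=0x3E cont=0 payload=0x3E=62: acc |= 62<<14 -> acc=1021780 shift=21 [end]
Varint 3: bytes[5:8] = D4 AE 3E -> value 1021780 (3 byte(s))
  byte[8]=0x94 cont=1 payload=0x14=20: acc |= 20<<0 -> acc=20 shift=7
  byte[9]=0xAC cont=1 payload=0x2C=44: acc |= 44<<7 -> acc=5652 shift=14
  byte[10]=0x26 cont=0 payload=0x26=38: acc |= 38<<14 -> acc=628244 shift=21 [end]
Varint 4: bytes[8:11] = 94 AC 26 -> value 628244 (3 byte(s))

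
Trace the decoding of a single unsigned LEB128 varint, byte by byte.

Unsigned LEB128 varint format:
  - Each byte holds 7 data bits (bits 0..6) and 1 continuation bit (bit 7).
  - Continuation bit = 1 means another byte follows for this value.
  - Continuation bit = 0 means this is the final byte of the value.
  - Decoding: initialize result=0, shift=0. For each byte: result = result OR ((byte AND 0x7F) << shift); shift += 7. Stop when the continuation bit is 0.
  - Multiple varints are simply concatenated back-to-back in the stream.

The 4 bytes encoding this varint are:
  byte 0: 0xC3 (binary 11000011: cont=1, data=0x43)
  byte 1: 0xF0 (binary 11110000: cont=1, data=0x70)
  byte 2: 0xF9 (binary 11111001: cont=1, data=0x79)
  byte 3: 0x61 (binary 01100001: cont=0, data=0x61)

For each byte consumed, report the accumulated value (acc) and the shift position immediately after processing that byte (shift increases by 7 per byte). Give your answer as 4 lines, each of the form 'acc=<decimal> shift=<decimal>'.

Answer: acc=67 shift=7
acc=14403 shift=14
acc=1996867 shift=21
acc=205420611 shift=28

Derivation:
byte 0=0xC3: payload=0x43=67, contrib = 67<<0 = 67; acc -> 67, shift -> 7
byte 1=0xF0: payload=0x70=112, contrib = 112<<7 = 14336; acc -> 14403, shift -> 14
byte 2=0xF9: payload=0x79=121, contrib = 121<<14 = 1982464; acc -> 1996867, shift -> 21
byte 3=0x61: payload=0x61=97, contrib = 97<<21 = 203423744; acc -> 205420611, shift -> 28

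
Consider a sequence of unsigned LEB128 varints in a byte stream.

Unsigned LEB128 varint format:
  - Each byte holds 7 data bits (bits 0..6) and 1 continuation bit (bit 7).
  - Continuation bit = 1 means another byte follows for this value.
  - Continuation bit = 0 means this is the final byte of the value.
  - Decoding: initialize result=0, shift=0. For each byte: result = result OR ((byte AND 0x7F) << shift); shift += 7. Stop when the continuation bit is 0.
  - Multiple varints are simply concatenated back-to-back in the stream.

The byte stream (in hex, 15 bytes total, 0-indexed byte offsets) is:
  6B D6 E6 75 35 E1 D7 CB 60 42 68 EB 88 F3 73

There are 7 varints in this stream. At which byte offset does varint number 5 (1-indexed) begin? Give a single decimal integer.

  byte[0]=0x6B cont=0 payload=0x6B=107: acc |= 107<<0 -> acc=107 shift=7 [end]
Varint 1: bytes[0:1] = 6B -> value 107 (1 byte(s))
  byte[1]=0xD6 cont=1 payload=0x56=86: acc |= 86<<0 -> acc=86 shift=7
  byte[2]=0xE6 cont=1 payload=0x66=102: acc |= 102<<7 -> acc=13142 shift=14
  byte[3]=0x75 cont=0 payload=0x75=117: acc |= 117<<14 -> acc=1930070 shift=21 [end]
Varint 2: bytes[1:4] = D6 E6 75 -> value 1930070 (3 byte(s))
  byte[4]=0x35 cont=0 payload=0x35=53: acc |= 53<<0 -> acc=53 shift=7 [end]
Varint 3: bytes[4:5] = 35 -> value 53 (1 byte(s))
  byte[5]=0xE1 cont=1 payload=0x61=97: acc |= 97<<0 -> acc=97 shift=7
  byte[6]=0xD7 cont=1 payload=0x57=87: acc |= 87<<7 -> acc=11233 shift=14
  byte[7]=0xCB cont=1 payload=0x4B=75: acc |= 75<<14 -> acc=1240033 shift=21
  byte[8]=0x60 cont=0 payload=0x60=96: acc |= 96<<21 -> acc=202566625 shift=28 [end]
Varint 4: bytes[5:9] = E1 D7 CB 60 -> value 202566625 (4 byte(s))
  byte[9]=0x42 cont=0 payload=0x42=66: acc |= 66<<0 -> acc=66 shift=7 [end]
Varint 5: bytes[9:10] = 42 -> value 66 (1 byte(s))
  byte[10]=0x68 cont=0 payload=0x68=104: acc |= 104<<0 -> acc=104 shift=7 [end]
Varint 6: bytes[10:11] = 68 -> value 104 (1 byte(s))
  byte[11]=0xEB cont=1 payload=0x6B=107: acc |= 107<<0 -> acc=107 shift=7
  byte[12]=0x88 cont=1 payload=0x08=8: acc |= 8<<7 -> acc=1131 shift=14
  byte[13]=0xF3 cont=1 payload=0x73=115: acc |= 115<<14 -> acc=1885291 shift=21
  byte[14]=0x73 cont=0 payload=0x73=115: acc |= 115<<21 -> acc=243057771 shift=28 [end]
Varint 7: bytes[11:15] = EB 88 F3 73 -> value 243057771 (4 byte(s))

Answer: 9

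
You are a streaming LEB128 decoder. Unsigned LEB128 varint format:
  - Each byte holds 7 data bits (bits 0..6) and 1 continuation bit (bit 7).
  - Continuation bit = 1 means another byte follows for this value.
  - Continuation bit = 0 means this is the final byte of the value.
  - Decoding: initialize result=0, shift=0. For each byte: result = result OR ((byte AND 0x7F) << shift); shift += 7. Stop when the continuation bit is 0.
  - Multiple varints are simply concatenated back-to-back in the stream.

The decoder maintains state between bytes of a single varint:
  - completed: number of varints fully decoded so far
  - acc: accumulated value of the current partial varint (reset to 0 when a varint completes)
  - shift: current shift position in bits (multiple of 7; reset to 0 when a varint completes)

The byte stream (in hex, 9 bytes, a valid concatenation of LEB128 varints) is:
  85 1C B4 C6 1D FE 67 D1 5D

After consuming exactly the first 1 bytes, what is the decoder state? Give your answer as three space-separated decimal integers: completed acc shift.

byte[0]=0x85 cont=1 payload=0x05: acc |= 5<<0 -> completed=0 acc=5 shift=7

Answer: 0 5 7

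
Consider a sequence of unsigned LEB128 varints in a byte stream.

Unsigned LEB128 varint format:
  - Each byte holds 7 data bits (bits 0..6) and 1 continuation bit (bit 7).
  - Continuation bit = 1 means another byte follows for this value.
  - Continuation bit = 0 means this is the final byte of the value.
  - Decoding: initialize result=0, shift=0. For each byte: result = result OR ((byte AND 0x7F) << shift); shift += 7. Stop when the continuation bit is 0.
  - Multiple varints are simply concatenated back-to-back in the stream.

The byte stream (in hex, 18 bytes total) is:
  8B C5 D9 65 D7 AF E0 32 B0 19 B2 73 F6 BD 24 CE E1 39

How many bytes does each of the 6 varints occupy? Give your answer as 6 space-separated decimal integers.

Answer: 4 4 2 2 3 3

Derivation:
  byte[0]=0x8B cont=1 payload=0x0B=11: acc |= 11<<0 -> acc=11 shift=7
  byte[1]=0xC5 cont=1 payload=0x45=69: acc |= 69<<7 -> acc=8843 shift=14
  byte[2]=0xD9 cont=1 payload=0x59=89: acc |= 89<<14 -> acc=1467019 shift=21
  byte[3]=0x65 cont=0 payload=0x65=101: acc |= 101<<21 -> acc=213279371 shift=28 [end]
Varint 1: bytes[0:4] = 8B C5 D9 65 -> value 213279371 (4 byte(s))
  byte[4]=0xD7 cont=1 payload=0x57=87: acc |= 87<<0 -> acc=87 shift=7
  byte[5]=0xAF cont=1 payload=0x2F=47: acc |= 47<<7 -> acc=6103 shift=14
  byte[6]=0xE0 cont=1 payload=0x60=96: acc |= 96<<14 -> acc=1578967 shift=21
  byte[7]=0x32 cont=0 payload=0x32=50: acc |= 50<<21 -> acc=106436567 shift=28 [end]
Varint 2: bytes[4:8] = D7 AF E0 32 -> value 106436567 (4 byte(s))
  byte[8]=0xB0 cont=1 payload=0x30=48: acc |= 48<<0 -> acc=48 shift=7
  byte[9]=0x19 cont=0 payload=0x19=25: acc |= 25<<7 -> acc=3248 shift=14 [end]
Varint 3: bytes[8:10] = B0 19 -> value 3248 (2 byte(s))
  byte[10]=0xB2 cont=1 payload=0x32=50: acc |= 50<<0 -> acc=50 shift=7
  byte[11]=0x73 cont=0 payload=0x73=115: acc |= 115<<7 -> acc=14770 shift=14 [end]
Varint 4: bytes[10:12] = B2 73 -> value 14770 (2 byte(s))
  byte[12]=0xF6 cont=1 payload=0x76=118: acc |= 118<<0 -> acc=118 shift=7
  byte[13]=0xBD cont=1 payload=0x3D=61: acc |= 61<<7 -> acc=7926 shift=14
  byte[14]=0x24 cont=0 payload=0x24=36: acc |= 36<<14 -> acc=597750 shift=21 [end]
Varint 5: bytes[12:15] = F6 BD 24 -> value 597750 (3 byte(s))
  byte[15]=0xCE cont=1 payload=0x4E=78: acc |= 78<<0 -> acc=78 shift=7
  byte[16]=0xE1 cont=1 payload=0x61=97: acc |= 97<<7 -> acc=12494 shift=14
  byte[17]=0x39 cont=0 payload=0x39=57: acc |= 57<<14 -> acc=946382 shift=21 [end]
Varint 6: bytes[15:18] = CE E1 39 -> value 946382 (3 byte(s))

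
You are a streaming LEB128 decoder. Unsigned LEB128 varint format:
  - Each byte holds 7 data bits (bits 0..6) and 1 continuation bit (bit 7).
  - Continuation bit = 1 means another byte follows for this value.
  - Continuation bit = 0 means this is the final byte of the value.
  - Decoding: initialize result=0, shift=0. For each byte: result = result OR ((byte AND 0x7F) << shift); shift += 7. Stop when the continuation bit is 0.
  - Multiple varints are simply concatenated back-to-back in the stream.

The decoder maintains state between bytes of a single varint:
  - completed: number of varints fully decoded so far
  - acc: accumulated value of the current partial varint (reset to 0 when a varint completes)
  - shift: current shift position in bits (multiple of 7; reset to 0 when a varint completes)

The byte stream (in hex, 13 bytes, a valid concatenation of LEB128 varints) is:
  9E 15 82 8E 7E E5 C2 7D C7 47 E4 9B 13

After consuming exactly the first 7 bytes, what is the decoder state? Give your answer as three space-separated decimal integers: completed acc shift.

byte[0]=0x9E cont=1 payload=0x1E: acc |= 30<<0 -> completed=0 acc=30 shift=7
byte[1]=0x15 cont=0 payload=0x15: varint #1 complete (value=2718); reset -> completed=1 acc=0 shift=0
byte[2]=0x82 cont=1 payload=0x02: acc |= 2<<0 -> completed=1 acc=2 shift=7
byte[3]=0x8E cont=1 payload=0x0E: acc |= 14<<7 -> completed=1 acc=1794 shift=14
byte[4]=0x7E cont=0 payload=0x7E: varint #2 complete (value=2066178); reset -> completed=2 acc=0 shift=0
byte[5]=0xE5 cont=1 payload=0x65: acc |= 101<<0 -> completed=2 acc=101 shift=7
byte[6]=0xC2 cont=1 payload=0x42: acc |= 66<<7 -> completed=2 acc=8549 shift=14

Answer: 2 8549 14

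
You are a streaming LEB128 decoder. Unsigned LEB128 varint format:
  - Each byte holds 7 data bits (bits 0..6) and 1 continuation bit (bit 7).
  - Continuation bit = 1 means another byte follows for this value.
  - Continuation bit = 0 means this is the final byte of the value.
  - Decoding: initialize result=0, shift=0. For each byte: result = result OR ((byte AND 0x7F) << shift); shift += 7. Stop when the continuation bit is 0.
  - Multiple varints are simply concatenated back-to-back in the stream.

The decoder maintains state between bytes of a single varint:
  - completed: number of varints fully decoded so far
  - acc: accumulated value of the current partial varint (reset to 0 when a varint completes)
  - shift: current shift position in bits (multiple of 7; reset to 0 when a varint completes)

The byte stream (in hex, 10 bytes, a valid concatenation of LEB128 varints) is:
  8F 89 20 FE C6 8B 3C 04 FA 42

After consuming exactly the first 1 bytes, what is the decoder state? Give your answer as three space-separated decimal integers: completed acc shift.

byte[0]=0x8F cont=1 payload=0x0F: acc |= 15<<0 -> completed=0 acc=15 shift=7

Answer: 0 15 7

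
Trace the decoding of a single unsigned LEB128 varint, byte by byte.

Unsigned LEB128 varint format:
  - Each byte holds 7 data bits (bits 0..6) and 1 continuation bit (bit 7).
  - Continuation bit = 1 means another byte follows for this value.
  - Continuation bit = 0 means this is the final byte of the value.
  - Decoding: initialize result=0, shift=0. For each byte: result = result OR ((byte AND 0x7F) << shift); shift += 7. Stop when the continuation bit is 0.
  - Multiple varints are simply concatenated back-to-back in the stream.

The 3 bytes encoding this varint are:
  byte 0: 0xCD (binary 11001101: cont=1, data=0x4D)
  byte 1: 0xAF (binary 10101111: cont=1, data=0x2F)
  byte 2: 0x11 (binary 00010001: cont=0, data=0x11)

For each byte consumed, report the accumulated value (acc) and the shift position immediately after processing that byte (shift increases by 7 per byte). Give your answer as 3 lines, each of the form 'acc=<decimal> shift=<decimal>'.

byte 0=0xCD: payload=0x4D=77, contrib = 77<<0 = 77; acc -> 77, shift -> 7
byte 1=0xAF: payload=0x2F=47, contrib = 47<<7 = 6016; acc -> 6093, shift -> 14
byte 2=0x11: payload=0x11=17, contrib = 17<<14 = 278528; acc -> 284621, shift -> 21

Answer: acc=77 shift=7
acc=6093 shift=14
acc=284621 shift=21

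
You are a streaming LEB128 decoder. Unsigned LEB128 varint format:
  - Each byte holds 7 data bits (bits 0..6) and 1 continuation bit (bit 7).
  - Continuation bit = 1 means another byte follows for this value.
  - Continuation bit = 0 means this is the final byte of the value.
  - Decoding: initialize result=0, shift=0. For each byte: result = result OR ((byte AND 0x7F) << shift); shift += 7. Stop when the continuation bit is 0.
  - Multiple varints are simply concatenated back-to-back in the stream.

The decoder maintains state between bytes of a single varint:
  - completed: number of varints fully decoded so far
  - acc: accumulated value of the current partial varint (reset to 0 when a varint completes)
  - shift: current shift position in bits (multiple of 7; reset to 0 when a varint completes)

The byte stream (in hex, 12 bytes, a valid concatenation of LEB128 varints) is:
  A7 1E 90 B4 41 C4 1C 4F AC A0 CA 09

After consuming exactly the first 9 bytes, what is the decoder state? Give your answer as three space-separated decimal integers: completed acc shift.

byte[0]=0xA7 cont=1 payload=0x27: acc |= 39<<0 -> completed=0 acc=39 shift=7
byte[1]=0x1E cont=0 payload=0x1E: varint #1 complete (value=3879); reset -> completed=1 acc=0 shift=0
byte[2]=0x90 cont=1 payload=0x10: acc |= 16<<0 -> completed=1 acc=16 shift=7
byte[3]=0xB4 cont=1 payload=0x34: acc |= 52<<7 -> completed=1 acc=6672 shift=14
byte[4]=0x41 cont=0 payload=0x41: varint #2 complete (value=1071632); reset -> completed=2 acc=0 shift=0
byte[5]=0xC4 cont=1 payload=0x44: acc |= 68<<0 -> completed=2 acc=68 shift=7
byte[6]=0x1C cont=0 payload=0x1C: varint #3 complete (value=3652); reset -> completed=3 acc=0 shift=0
byte[7]=0x4F cont=0 payload=0x4F: varint #4 complete (value=79); reset -> completed=4 acc=0 shift=0
byte[8]=0xAC cont=1 payload=0x2C: acc |= 44<<0 -> completed=4 acc=44 shift=7

Answer: 4 44 7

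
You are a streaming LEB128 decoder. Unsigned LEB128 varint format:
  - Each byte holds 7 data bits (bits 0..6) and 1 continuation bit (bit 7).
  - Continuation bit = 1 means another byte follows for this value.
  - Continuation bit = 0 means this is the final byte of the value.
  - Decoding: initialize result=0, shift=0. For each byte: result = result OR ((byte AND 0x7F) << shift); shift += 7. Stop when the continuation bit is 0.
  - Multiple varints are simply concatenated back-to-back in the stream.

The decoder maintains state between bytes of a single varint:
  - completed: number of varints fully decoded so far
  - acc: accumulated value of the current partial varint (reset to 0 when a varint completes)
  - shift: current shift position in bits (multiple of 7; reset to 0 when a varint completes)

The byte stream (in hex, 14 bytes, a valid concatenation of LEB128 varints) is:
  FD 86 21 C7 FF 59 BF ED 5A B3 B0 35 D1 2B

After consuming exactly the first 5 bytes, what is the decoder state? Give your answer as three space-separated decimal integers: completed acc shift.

Answer: 1 16327 14

Derivation:
byte[0]=0xFD cont=1 payload=0x7D: acc |= 125<<0 -> completed=0 acc=125 shift=7
byte[1]=0x86 cont=1 payload=0x06: acc |= 6<<7 -> completed=0 acc=893 shift=14
byte[2]=0x21 cont=0 payload=0x21: varint #1 complete (value=541565); reset -> completed=1 acc=0 shift=0
byte[3]=0xC7 cont=1 payload=0x47: acc |= 71<<0 -> completed=1 acc=71 shift=7
byte[4]=0xFF cont=1 payload=0x7F: acc |= 127<<7 -> completed=1 acc=16327 shift=14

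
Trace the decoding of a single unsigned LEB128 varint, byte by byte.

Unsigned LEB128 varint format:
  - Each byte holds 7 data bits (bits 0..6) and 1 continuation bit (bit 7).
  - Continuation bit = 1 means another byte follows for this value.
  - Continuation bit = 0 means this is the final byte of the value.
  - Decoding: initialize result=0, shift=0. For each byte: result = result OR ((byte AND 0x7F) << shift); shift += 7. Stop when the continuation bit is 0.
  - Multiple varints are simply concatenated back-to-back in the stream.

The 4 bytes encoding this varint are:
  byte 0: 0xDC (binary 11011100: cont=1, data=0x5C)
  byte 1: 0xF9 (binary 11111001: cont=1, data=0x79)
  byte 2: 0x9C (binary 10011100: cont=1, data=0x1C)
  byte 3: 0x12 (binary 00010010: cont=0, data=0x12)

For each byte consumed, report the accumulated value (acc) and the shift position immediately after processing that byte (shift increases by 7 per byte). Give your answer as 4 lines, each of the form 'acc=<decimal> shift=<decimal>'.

Answer: acc=92 shift=7
acc=15580 shift=14
acc=474332 shift=21
acc=38223068 shift=28

Derivation:
byte 0=0xDC: payload=0x5C=92, contrib = 92<<0 = 92; acc -> 92, shift -> 7
byte 1=0xF9: payload=0x79=121, contrib = 121<<7 = 15488; acc -> 15580, shift -> 14
byte 2=0x9C: payload=0x1C=28, contrib = 28<<14 = 458752; acc -> 474332, shift -> 21
byte 3=0x12: payload=0x12=18, contrib = 18<<21 = 37748736; acc -> 38223068, shift -> 28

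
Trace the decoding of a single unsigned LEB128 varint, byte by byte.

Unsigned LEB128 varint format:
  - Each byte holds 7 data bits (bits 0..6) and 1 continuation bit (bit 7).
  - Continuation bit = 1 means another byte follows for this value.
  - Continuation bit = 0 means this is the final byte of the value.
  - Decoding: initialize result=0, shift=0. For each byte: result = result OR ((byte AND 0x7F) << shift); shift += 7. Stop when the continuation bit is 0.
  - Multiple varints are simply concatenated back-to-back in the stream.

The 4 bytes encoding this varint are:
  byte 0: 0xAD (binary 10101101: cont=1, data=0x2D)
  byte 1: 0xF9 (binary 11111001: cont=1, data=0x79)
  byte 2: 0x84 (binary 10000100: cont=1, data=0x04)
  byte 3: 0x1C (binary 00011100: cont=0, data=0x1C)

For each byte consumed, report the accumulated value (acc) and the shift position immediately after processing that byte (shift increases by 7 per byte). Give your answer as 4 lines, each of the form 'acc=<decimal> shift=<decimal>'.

Answer: acc=45 shift=7
acc=15533 shift=14
acc=81069 shift=21
acc=58801325 shift=28

Derivation:
byte 0=0xAD: payload=0x2D=45, contrib = 45<<0 = 45; acc -> 45, shift -> 7
byte 1=0xF9: payload=0x79=121, contrib = 121<<7 = 15488; acc -> 15533, shift -> 14
byte 2=0x84: payload=0x04=4, contrib = 4<<14 = 65536; acc -> 81069, shift -> 21
byte 3=0x1C: payload=0x1C=28, contrib = 28<<21 = 58720256; acc -> 58801325, shift -> 28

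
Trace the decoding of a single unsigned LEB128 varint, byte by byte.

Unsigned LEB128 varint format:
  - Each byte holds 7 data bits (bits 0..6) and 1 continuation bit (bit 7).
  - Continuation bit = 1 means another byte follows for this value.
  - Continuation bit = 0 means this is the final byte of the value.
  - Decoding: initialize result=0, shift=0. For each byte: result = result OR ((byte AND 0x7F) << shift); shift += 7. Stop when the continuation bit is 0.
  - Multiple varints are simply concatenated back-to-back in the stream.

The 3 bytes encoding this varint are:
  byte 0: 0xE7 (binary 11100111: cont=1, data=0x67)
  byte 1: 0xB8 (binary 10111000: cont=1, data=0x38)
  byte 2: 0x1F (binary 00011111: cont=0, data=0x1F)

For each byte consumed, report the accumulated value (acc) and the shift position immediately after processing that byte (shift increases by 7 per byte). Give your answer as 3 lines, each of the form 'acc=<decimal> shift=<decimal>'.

Answer: acc=103 shift=7
acc=7271 shift=14
acc=515175 shift=21

Derivation:
byte 0=0xE7: payload=0x67=103, contrib = 103<<0 = 103; acc -> 103, shift -> 7
byte 1=0xB8: payload=0x38=56, contrib = 56<<7 = 7168; acc -> 7271, shift -> 14
byte 2=0x1F: payload=0x1F=31, contrib = 31<<14 = 507904; acc -> 515175, shift -> 21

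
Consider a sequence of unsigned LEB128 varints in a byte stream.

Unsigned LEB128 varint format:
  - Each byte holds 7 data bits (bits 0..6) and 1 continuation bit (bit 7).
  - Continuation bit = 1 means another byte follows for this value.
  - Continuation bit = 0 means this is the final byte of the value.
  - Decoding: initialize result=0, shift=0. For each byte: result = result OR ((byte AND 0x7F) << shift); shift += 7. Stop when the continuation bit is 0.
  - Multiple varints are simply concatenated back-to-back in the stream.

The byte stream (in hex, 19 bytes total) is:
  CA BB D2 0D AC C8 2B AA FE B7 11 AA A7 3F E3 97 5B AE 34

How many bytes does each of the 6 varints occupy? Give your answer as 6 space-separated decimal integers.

  byte[0]=0xCA cont=1 payload=0x4A=74: acc |= 74<<0 -> acc=74 shift=7
  byte[1]=0xBB cont=1 payload=0x3B=59: acc |= 59<<7 -> acc=7626 shift=14
  byte[2]=0xD2 cont=1 payload=0x52=82: acc |= 82<<14 -> acc=1351114 shift=21
  byte[3]=0x0D cont=0 payload=0x0D=13: acc |= 13<<21 -> acc=28614090 shift=28 [end]
Varint 1: bytes[0:4] = CA BB D2 0D -> value 28614090 (4 byte(s))
  byte[4]=0xAC cont=1 payload=0x2C=44: acc |= 44<<0 -> acc=44 shift=7
  byte[5]=0xC8 cont=1 payload=0x48=72: acc |= 72<<7 -> acc=9260 shift=14
  byte[6]=0x2B cont=0 payload=0x2B=43: acc |= 43<<14 -> acc=713772 shift=21 [end]
Varint 2: bytes[4:7] = AC C8 2B -> value 713772 (3 byte(s))
  byte[7]=0xAA cont=1 payload=0x2A=42: acc |= 42<<0 -> acc=42 shift=7
  byte[8]=0xFE cont=1 payload=0x7E=126: acc |= 126<<7 -> acc=16170 shift=14
  byte[9]=0xB7 cont=1 payload=0x37=55: acc |= 55<<14 -> acc=917290 shift=21
  byte[10]=0x11 cont=0 payload=0x11=17: acc |= 17<<21 -> acc=36568874 shift=28 [end]
Varint 3: bytes[7:11] = AA FE B7 11 -> value 36568874 (4 byte(s))
  byte[11]=0xAA cont=1 payload=0x2A=42: acc |= 42<<0 -> acc=42 shift=7
  byte[12]=0xA7 cont=1 payload=0x27=39: acc |= 39<<7 -> acc=5034 shift=14
  byte[13]=0x3F cont=0 payload=0x3F=63: acc |= 63<<14 -> acc=1037226 shift=21 [end]
Varint 4: bytes[11:14] = AA A7 3F -> value 1037226 (3 byte(s))
  byte[14]=0xE3 cont=1 payload=0x63=99: acc |= 99<<0 -> acc=99 shift=7
  byte[15]=0x97 cont=1 payload=0x17=23: acc |= 23<<7 -> acc=3043 shift=14
  byte[16]=0x5B cont=0 payload=0x5B=91: acc |= 91<<14 -> acc=1493987 shift=21 [end]
Varint 5: bytes[14:17] = E3 97 5B -> value 1493987 (3 byte(s))
  byte[17]=0xAE cont=1 payload=0x2E=46: acc |= 46<<0 -> acc=46 shift=7
  byte[18]=0x34 cont=0 payload=0x34=52: acc |= 52<<7 -> acc=6702 shift=14 [end]
Varint 6: bytes[17:19] = AE 34 -> value 6702 (2 byte(s))

Answer: 4 3 4 3 3 2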